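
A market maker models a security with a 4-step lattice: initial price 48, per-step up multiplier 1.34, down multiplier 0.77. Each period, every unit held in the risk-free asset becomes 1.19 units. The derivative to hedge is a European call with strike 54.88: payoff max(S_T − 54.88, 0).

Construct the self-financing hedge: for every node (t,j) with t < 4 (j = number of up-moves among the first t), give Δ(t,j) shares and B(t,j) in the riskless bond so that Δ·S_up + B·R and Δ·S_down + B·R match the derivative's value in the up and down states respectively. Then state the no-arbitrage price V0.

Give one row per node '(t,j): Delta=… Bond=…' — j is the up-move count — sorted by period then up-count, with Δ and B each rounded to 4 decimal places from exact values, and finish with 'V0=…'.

(0,0): Delta=0.8878 Bond=-20.7800
(1,0): Delta=0.6197 Bond=-14.8196
(1,1): Delta=0.9428 Bond=-28.2670
(2,0): Delta=0.0000 Bond=0.0000
(2,1): Delta=0.7468 Bond=-23.9336
(2,2): Delta=0.9830 Bond=-37.1035
(3,0): Delta=0.0000 Bond=0.0000
(3,1): Delta=0.0000 Bond=0.0000
(3,2): Delta=0.9001 Bond=-38.6528
(3,3): Delta=1.0000 Bond=-46.1176
V0=21.8325

Under the risk-neutral measure, an up-move has probability p* = (R−d)/(u−d) = 0.7368 and values discount at R = 1.19.
Terminal payoffs: V(4,0)=0.0000, V(4,1)=0.0000, V(4,2)=0.0000, V(4,3)=34.0496, V(4,4)=99.8806
(3,0): S=21.9136. Δ = (V_up−V_dn)/(S_up−S_dn) = (0.0000−0.0000)/(29.3642−16.8735) = 0.0000. V = [p*·0.0000 + (1−p*)·0.0000]/1.19 = 0.0000. B = V − Δ·S = 0.0000.
(3,1): S=38.1353. Δ = (V_up−V_dn)/(S_up−S_dn) = (0.0000−0.0000)/(51.1013−29.3642) = 0.0000. V = [p*·0.0000 + (1−p*)·0.0000]/1.19 = 0.0000. B = V − Δ·S = 0.0000.
(3,2): S=66.3654. Δ = (V_up−V_dn)/(S_up−S_dn) = (34.0496−0.0000)/(88.9296−51.1013) = 0.9001. V = [p*·34.0496 + (1−p*)·0.0000]/1.19 = 21.0833. B = V − Δ·S = -38.6528.
(3,3): S=115.4930. Δ = (V_up−V_dn)/(S_up−S_dn) = (99.8806−34.0496)/(154.7606−88.9296) = 1.0000. V = [p*·99.8806 + (1−p*)·34.0496]/1.19 = 69.3753. B = V − Δ·S = -46.1176.
(2,0): S=28.4592. Δ = (V_up−V_dn)/(S_up−S_dn) = (0.0000−0.0000)/(38.1353−21.9136) = 0.0000. V = [p*·0.0000 + (1−p*)·0.0000]/1.19 = 0.0000. B = V − Δ·S = 0.0000.
(2,1): S=49.5264. Δ = (V_up−V_dn)/(S_up−S_dn) = (21.0833−0.0000)/(66.3654−38.1353) = 0.7468. V = [p*·21.0833 + (1−p*)·0.0000]/1.19 = 13.0547. B = V − Δ·S = -23.9336.
(2,2): S=86.1888. Δ = (V_up−V_dn)/(S_up−S_dn) = (69.3753−21.0833)/(115.4930−66.3654) = 0.9830. V = [p*·69.3753 + (1−p*)·21.0833]/1.19 = 47.6193. B = V − Δ·S = -37.1035.
(1,0): S=36.9600. Δ = (V_up−V_dn)/(S_up−S_dn) = (13.0547−0.0000)/(49.5264−28.4592) = 0.6197. V = [p*·13.0547 + (1−p*)·0.0000]/1.19 = 8.0834. B = V − Δ·S = -14.8196.
(1,1): S=64.3200. Δ = (V_up−V_dn)/(S_up−S_dn) = (47.6193−13.0547)/(86.1888−49.5264) = 0.9428. V = [p*·47.6193 + (1−p*)·13.0547]/1.19 = 32.3725. B = V − Δ·S = -28.2670.
(0,0): S=48.0000. Δ = (V_up−V_dn)/(S_up−S_dn) = (32.3725−8.0834)/(64.3200−36.9600) = 0.8878. V = [p*·32.3725 + (1−p*)·8.0834]/1.19 = 21.8325. B = V − Δ·S = -20.7800.
Self-financing check: at every node Δ·S+B equals the discounted successor values.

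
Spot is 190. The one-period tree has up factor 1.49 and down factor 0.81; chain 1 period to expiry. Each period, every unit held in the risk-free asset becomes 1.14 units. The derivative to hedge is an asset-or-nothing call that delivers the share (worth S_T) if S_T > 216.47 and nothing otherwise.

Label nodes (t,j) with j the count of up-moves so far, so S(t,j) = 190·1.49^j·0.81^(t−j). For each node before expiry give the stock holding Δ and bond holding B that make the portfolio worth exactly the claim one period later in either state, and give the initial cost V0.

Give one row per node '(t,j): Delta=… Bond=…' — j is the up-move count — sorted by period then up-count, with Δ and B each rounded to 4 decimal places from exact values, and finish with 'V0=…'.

No-arbitrage ⇒ martingale measure with p* = (R−d)/(u−d) = 0.4853.
Terminal values V(1,·): V(1,0)=0.0000, V(1,1)=283.1000
Node (0,0) S=190.0000: V=(p*·283.1000+(1−p*)·0.0000)/1.14=120.5147; Δ=(283.1000−0.0000)/(283.1000−153.9000)=2.1912; B=V−Δ·S=-295.8088
Check: Δ(0,0)·S0 + B(0,0) = 120.5147 = V0.

(0,0): Delta=2.1912 Bond=-295.8088
V0=120.5147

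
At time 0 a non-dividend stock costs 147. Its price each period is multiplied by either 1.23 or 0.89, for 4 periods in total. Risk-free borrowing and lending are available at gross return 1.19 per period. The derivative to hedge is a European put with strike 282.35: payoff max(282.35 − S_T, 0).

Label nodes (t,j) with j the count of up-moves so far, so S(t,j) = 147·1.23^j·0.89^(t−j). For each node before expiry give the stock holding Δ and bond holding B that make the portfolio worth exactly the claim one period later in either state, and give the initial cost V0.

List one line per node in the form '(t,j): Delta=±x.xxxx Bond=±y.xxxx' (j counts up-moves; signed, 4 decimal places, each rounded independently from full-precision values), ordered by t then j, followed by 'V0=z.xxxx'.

(0,0): Delta=-0.5586 Bond=92.2753
(1,0): Delta=-1.0000 Bond=167.5510
(1,1): Delta=-0.5161 Bond=102.1085
(2,0): Delta=-1.0000 Bond=199.3856
(2,1): Delta=-1.0000 Bond=199.3856
(2,2): Delta=-0.4694 Bond=111.1256
(3,0): Delta=-1.0000 Bond=237.2689
(3,1): Delta=-1.0000 Bond=237.2689
(3,2): Delta=-1.0000 Bond=237.2689
(3,3): Delta=-0.4182 Bond=118.2356
V0=10.1555

No-arbitrage ⇒ martingale measure with p* = (R−d)/(u−d) = 0.8824.
Terminal values V(4,·): V(4,0)=190.1189, V(4,1)=154.8846, V(4,2)=106.1899, V(4,3)=38.8928, V(4,4)=0.0000
(3,0): S=103.6304. Δ = (V_up−V_dn)/(S_up−S_dn) = (154.8846−190.1189)/(127.4654−92.2311) = -1.0000. V = [p*·154.8846 + (1−p*)·190.1189]/1.19 = 133.6385. B = V − Δ·S = 237.2689.
(3,1): S=143.2196. Δ = (V_up−V_dn)/(S_up−S_dn) = (106.1899−154.8846)/(176.1601−127.4654) = -1.0000. V = [p*·106.1899 + (1−p*)·154.8846]/1.19 = 94.0493. B = V − Δ·S = 237.2689.
(3,2): S=197.9327. Δ = (V_up−V_dn)/(S_up−S_dn) = (38.8928−106.1899)/(243.4572−176.1601) = -1.0000. V = [p*·38.8928 + (1−p*)·106.1899]/1.19 = 39.3362. B = V − Δ·S = 237.2689.
(3,3): S=273.5474. Δ = (V_up−V_dn)/(S_up−S_dn) = (0.0000−38.8928)/(336.4634−243.4572) = -0.4182. V = [p*·0.0000 + (1−p*)·38.8928]/1.19 = 3.8451. B = V − Δ·S = 118.2356.
(2,0): S=116.4387. Δ = (V_up−V_dn)/(S_up−S_dn) = (94.0493−133.6385)/(143.2196−103.6304) = -1.0000. V = [p*·94.0493 + (1−p*)·133.6385]/1.19 = 82.9469. B = V − Δ·S = 199.3856.
(2,1): S=160.9209. Δ = (V_up−V_dn)/(S_up−S_dn) = (39.3362−94.0493)/(197.9327−143.2196) = -1.0000. V = [p*·39.3362 + (1−p*)·94.0493]/1.19 = 38.4647. B = V − Δ·S = 199.3856.
(2,2): S=222.3963. Δ = (V_up−V_dn)/(S_up−S_dn) = (3.8451−39.3362)/(273.5474−197.9327) = -0.4694. V = [p*·3.8451 + (1−p*)·39.3362]/1.19 = 6.7399. B = V − Δ·S = 111.1256.
(1,0): S=130.8300. Δ = (V_up−V_dn)/(S_up−S_dn) = (38.4647−82.9469)/(160.9209−116.4387) = -1.0000. V = [p*·38.4647 + (1−p*)·82.9469]/1.19 = 36.7210. B = V − Δ·S = 167.5510.
(1,1): S=180.8100. Δ = (V_up−V_dn)/(S_up−S_dn) = (6.7399−38.4647)/(222.3963−160.9209) = -0.5161. V = [p*·6.7399 + (1−p*)·38.4647]/1.19 = 8.8002. B = V − Δ·S = 102.1085.
(0,0): S=147.0000. Δ = (V_up−V_dn)/(S_up−S_dn) = (8.8002−36.7210)/(180.8100−130.8300) = -0.5586. V = [p*·8.8002 + (1−p*)·36.7210]/1.19 = 10.1555. B = V − Δ·S = 92.2753.
Self-financing check: at every node Δ·S+B equals the discounted successor values.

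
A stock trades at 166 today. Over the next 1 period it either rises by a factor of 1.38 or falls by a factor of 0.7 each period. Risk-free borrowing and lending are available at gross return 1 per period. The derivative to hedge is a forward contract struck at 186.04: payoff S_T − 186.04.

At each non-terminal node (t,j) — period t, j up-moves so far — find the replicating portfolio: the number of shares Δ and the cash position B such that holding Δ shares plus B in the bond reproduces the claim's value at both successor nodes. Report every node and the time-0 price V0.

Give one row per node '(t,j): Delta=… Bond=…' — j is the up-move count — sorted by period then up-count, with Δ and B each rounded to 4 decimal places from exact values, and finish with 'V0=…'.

(0,0): Delta=1.0000 Bond=-186.0400
V0=-20.0400

Since d<R<u, set p* = (R−d)/(u−d) = 0.4412; price each node as the discounted p*-expectation of its children.
Terminal values V(1,·): V(1,0)=-69.8400, V(1,1)=43.0400
(0,0): S=166.0000. Δ = (V_up−V_dn)/(S_up−S_dn) = (43.0400−-69.8400)/(229.0800−116.2000) = 1.0000. V = [p*·43.0400 + (1−p*)·-69.8400]/1 = -20.0400. B = V − Δ·S = -186.0400.
The time-0 hedge costs -20.0400, which is the no-arbitrage price.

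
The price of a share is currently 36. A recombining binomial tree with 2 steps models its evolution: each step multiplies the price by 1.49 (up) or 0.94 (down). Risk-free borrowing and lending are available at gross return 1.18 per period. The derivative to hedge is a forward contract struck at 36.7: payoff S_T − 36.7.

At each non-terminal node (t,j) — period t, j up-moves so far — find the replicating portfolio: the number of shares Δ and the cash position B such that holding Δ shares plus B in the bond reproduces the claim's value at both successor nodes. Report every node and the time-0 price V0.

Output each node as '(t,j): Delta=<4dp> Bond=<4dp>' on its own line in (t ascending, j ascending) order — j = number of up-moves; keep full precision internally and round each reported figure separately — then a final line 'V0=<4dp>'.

Under the risk-neutral measure, an up-move has probability p* = (R−d)/(u−d) = 0.4364 and values discount at R = 1.18.
At expiry t=2: V(2,0)=-4.8904, V(2,1)=13.7216, V(2,2)=43.2236
Node (1,0) S=33.8400: V=(p*·13.7216+(1−p*)·-4.8904)/1.18=2.7383; Δ=(13.7216−-4.8904)/(50.4216−31.8096)=1.0000; B=V−Δ·S=-31.1017
Node (1,1) S=53.6400: V=(p*·43.2236+(1−p*)·13.7216)/1.18=22.5383; Δ=(43.2236−13.7216)/(79.9236−50.4216)=1.0000; B=V−Δ·S=-31.1017
Node (0,0) S=36.0000: V=(p*·22.5383+(1−p*)·2.7383)/1.18=9.6426; Δ=(22.5383−2.7383)/(53.6400−33.8400)=1.0000; B=V−Δ·S=-26.3574
Self-financing check: at every node Δ·S+B equals the discounted successor values.

(0,0): Delta=1.0000 Bond=-26.3574
(1,0): Delta=1.0000 Bond=-31.1017
(1,1): Delta=1.0000 Bond=-31.1017
V0=9.6426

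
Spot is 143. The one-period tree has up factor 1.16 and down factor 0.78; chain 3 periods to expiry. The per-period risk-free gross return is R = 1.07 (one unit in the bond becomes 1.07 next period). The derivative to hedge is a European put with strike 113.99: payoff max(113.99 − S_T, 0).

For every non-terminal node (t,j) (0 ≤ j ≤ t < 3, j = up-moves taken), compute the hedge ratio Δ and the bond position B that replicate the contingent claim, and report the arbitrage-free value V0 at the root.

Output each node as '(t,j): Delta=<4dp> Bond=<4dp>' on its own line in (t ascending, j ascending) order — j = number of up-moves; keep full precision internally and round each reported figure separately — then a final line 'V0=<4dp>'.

(0,0): Delta=-0.1057 Bond=16.9917
(1,0): Delta=-0.3926 Bond=50.1728
(1,1): Delta=-0.0459 Bond=8.2527
(2,0): Delta=-1.0000 Bond=106.5327
(2,1): Delta=-0.2658 Bond=37.2838
(2,2): Delta=0.0000 Bond=0.0000
V0=1.8703

Since d<R<u, set p* = (R−d)/(u−d) = 0.7632; price each node as the discounted p*-expectation of its children.
At expiry t=3: V(3,0)=46.1291, V(3,1)=13.0686, V(3,2)=0.0000, V(3,3)=0.0000
Node (2,0) S=87.0012: V=(p*·13.0686+(1−p*)·46.1291)/1.07=19.5315; Δ=(13.0686−46.1291)/(100.9214−67.8609)=-1.0000; B=V−Δ·S=106.5327
Node (2,1) S=129.3864: V=(p*·0.0000+(1−p*)·13.0686)/1.07=2.8927; Δ=(0.0000−13.0686)/(150.0882−100.9214)=-0.2658; B=V−Δ·S=37.2838
Node (2,2) S=192.4208: V=(p*·0.0000+(1−p*)·0.0000)/1.07=0.0000; Δ=(0.0000−0.0000)/(223.2081−150.0882)=0.0000; B=V−Δ·S=0.0000
Node (1,0) S=111.5400: V=(p*·2.8927+(1−p*)·19.5315)/1.07=6.3864; Δ=(2.8927−19.5315)/(129.3864−87.0012)=-0.3926; B=V−Δ·S=50.1728
Node (1,1) S=165.8800: V=(p*·0.0000+(1−p*)·2.8927)/1.07=0.6403; Δ=(0.0000−2.8927)/(192.4208−129.3864)=-0.0459; B=V−Δ·S=8.2527
Node (0,0) S=143.0000: V=(p*·0.6403+(1−p*)·6.3864)/1.07=1.8703; Δ=(0.6403−6.3864)/(165.8800−111.5400)=-0.1057; B=V−Δ·S=16.9917
The time-0 hedge costs 1.8703, which is the no-arbitrage price.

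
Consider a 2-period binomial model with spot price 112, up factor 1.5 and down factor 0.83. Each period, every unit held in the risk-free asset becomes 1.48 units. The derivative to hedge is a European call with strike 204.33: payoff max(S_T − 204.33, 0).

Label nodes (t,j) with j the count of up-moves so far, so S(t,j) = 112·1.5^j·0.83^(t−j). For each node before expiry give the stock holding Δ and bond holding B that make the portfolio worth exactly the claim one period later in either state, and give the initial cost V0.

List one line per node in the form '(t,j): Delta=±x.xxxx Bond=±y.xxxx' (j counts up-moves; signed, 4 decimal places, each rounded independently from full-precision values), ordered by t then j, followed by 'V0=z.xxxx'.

Risk-neutral probability p* = (R−d)/(u−d) = (1.48−0.83)/(1.5−0.83) = 0.9701.
At expiry t=2: V(2,0)=0.0000, V(2,1)=0.0000, V(2,2)=47.6700
(1,0): S=92.9600. Δ = (V_up−V_dn)/(S_up−S_dn) = (0.0000−0.0000)/(139.4400−77.1568) = 0.0000. V = [p*·0.0000 + (1−p*)·0.0000]/1.48 = 0.0000. B = V − Δ·S = 0.0000.
(1,1): S=168.0000. Δ = (V_up−V_dn)/(S_up−S_dn) = (47.6700−0.0000)/(252.0000−139.4400) = 0.4235. V = [p*·47.6700 + (1−p*)·0.0000]/1.48 = 31.2480. B = V − Δ·S = -39.9013.
(0,0): S=112.0000. Δ = (V_up−V_dn)/(S_up−S_dn) = (31.2480−0.0000)/(168.0000−92.9600) = 0.4164. V = [p*·31.2480 + (1−p*)·0.0000]/1.48 = 20.4832. B = V − Δ·S = -26.1555.
Self-financing check: at every node Δ·S+B equals the discounted successor values.

(0,0): Delta=0.4164 Bond=-26.1555
(1,0): Delta=0.0000 Bond=0.0000
(1,1): Delta=0.4235 Bond=-39.9013
V0=20.4832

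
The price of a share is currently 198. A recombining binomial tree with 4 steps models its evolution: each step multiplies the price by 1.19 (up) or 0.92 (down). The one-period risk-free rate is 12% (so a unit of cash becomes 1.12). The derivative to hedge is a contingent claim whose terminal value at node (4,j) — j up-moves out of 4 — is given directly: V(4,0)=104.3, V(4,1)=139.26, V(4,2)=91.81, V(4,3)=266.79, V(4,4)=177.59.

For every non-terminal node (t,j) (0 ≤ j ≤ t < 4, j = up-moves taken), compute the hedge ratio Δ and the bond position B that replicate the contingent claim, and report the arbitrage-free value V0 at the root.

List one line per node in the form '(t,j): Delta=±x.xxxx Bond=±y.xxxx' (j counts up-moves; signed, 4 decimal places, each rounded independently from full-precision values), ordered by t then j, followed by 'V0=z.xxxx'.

(0,0): Delta=0.4253 Bond=39.0170
(1,0): Delta=1.2989 Bond=-115.4373
(1,1): Delta=0.1889 Bond=99.3967
(2,0): Delta=-0.5147 Bond=174.6465
(2,1): Delta=1.7896 Bond=-235.6674
(2,2): Delta=-0.2442 Bond=232.7714
(3,0): Delta=0.8398 Bond=-13.2348
(3,1): Delta=-0.8812 Bond=268.6978
(3,2): Delta=2.5123 Bond=-450.3733
(3,3): Delta=-0.9901 Bond=509.5810
V0=123.2240

Under the risk-neutral measure, an up-move has probability p* = (R−d)/(u−d) = 0.7407 and values discount at R = 1.12.
Terminal payoffs: V(4,0)=104.3000, V(4,1)=139.2600, V(4,2)=91.8100, V(4,3)=266.7900, V(4,4)=177.5900
Node (3,0) S=154.1802: V=(p*·139.2600+(1−p*)·104.3000)/1.12=116.2467; Δ=(139.2600−104.3000)/(183.4745−141.8458)=0.8398; B=V−Δ·S=-13.2348
Node (3,1) S=199.4288: V=(p*·91.8100+(1−p*)·139.2600)/1.12=92.9570; Δ=(91.8100−139.2600)/(237.3202−183.4745)=-0.8812; B=V−Δ·S=268.6978
Node (3,2) S=257.9568: V=(p*·266.7900+(1−p*)·91.8100)/1.12=197.7007; Δ=(266.7900−91.8100)/(306.9686−237.3202)=2.5123; B=V−Δ·S=-450.3733
Node (3,3) S=333.6615: V=(p*·177.5900+(1−p*)·266.7900)/1.12=179.2106; Δ=(177.5900−266.7900)/(397.0572−306.9686)=-0.9901; B=V−Δ·S=509.5810
Node (2,0) S=167.5872: V=(p*·92.9570+(1−p*)·116.2467)/1.12=88.3885; Δ=(92.9570−116.2467)/(199.4288−154.1802)=-0.5147; B=V−Δ·S=174.6465
Node (2,1) S=216.7704: V=(p*·197.7007+(1−p*)·92.9570)/1.12=152.2723; Δ=(197.7007−92.9570)/(257.9568−199.4288)=1.7896; B=V−Δ·S=-235.6674
Node (2,2) S=280.3878: V=(p*·179.2106+(1−p*)·197.7007)/1.12=164.2896; Δ=(179.2106−197.7007)/(333.6615−257.9568)=-0.2442; B=V−Δ·S=232.7714
Node (1,0) S=182.1600: V=(p*·152.2723+(1−p*)·88.3885)/1.12=121.1695; Δ=(152.2723−88.3885)/(216.7704−167.5872)=1.2989; B=V−Δ·S=-115.4373
Node (1,1) S=235.6200: V=(p*·164.2896+(1−p*)·152.2723)/1.12=143.9054; Δ=(164.2896−152.2723)/(280.3878−216.7704)=0.1889; B=V−Δ·S=99.3967
Node (0,0) S=198.0000: V=(p*·143.9054+(1−p*)·121.1695)/1.12=123.2240; Δ=(143.9054−121.1695)/(235.6200−182.1600)=0.4253; B=V−Δ·S=39.0170
Check: Δ(0,0)·S0 + B(0,0) = 123.2240 = V0.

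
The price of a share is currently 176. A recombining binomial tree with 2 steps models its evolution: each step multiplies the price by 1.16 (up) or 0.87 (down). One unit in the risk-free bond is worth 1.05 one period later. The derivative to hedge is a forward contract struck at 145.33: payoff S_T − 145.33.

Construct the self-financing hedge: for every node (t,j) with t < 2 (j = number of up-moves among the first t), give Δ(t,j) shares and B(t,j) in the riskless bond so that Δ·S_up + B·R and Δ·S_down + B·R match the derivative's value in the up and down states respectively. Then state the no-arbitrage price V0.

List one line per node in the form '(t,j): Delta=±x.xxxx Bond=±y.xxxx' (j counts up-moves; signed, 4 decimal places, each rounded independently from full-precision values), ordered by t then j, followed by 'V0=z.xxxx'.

(0,0): Delta=1.0000 Bond=-131.8186
(1,0): Delta=1.0000 Bond=-138.4095
(1,1): Delta=1.0000 Bond=-138.4095
V0=44.1814

Risk-neutral probability p* = (R−d)/(u−d) = (1.05−0.87)/(1.16−0.87) = 0.6207.
At expiry t=2: V(2,0)=-12.1156, V(2,1)=32.2892, V(2,2)=91.4956
(1,0): S=153.1200. Δ = (V_up−V_dn)/(S_up−S_dn) = (32.2892−-12.1156)/(177.6192−133.2144) = 1.0000. V = [p*·32.2892 + (1−p*)·-12.1156]/1.05 = 14.7105. B = V − Δ·S = -138.4095.
(1,1): S=204.1600. Δ = (V_up−V_dn)/(S_up−S_dn) = (91.4956−32.2892)/(236.8256−177.6192) = 1.0000. V = [p*·91.4956 + (1−p*)·32.2892]/1.05 = 65.7505. B = V − Δ·S = -138.4095.
(0,0): S=176.0000. Δ = (V_up−V_dn)/(S_up−S_dn) = (65.7505−14.7105)/(204.1600−153.1200) = 1.0000. V = [p*·65.7505 + (1−p*)·14.7105]/1.05 = 44.1814. B = V − Δ·S = -131.8186.
Each (Δ,B) replicates both successor values, so the strategy is self-financing and V0 is arbitrage-free.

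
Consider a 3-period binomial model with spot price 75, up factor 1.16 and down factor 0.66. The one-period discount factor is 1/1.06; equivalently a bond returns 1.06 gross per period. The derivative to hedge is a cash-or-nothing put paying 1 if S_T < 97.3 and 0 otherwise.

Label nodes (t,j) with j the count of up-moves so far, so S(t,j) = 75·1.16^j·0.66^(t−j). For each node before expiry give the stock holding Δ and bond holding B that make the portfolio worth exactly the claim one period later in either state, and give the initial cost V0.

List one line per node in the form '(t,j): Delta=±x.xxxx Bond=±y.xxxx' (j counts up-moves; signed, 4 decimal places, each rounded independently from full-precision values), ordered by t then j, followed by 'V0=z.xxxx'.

Since d<R<u, set p* = (R−d)/(u−d) = 0.8000; price each node as the discounted p*-expectation of its children.
At expiry t=3: V(3,0)=1.0000, V(3,1)=1.0000, V(3,2)=1.0000, V(3,3)=0.0000
Node (2,0) S=32.6700: V=(p*·1.0000+(1−p*)·1.0000)/1.06=0.9434; Δ=(1.0000−1.0000)/(37.8972−21.5622)=0.0000; B=V−Δ·S=0.9434
Node (2,1) S=57.4200: V=(p*·1.0000+(1−p*)·1.0000)/1.06=0.9434; Δ=(1.0000−1.0000)/(66.6072−37.8972)=0.0000; B=V−Δ·S=0.9434
Node (2,2) S=100.9200: V=(p*·0.0000+(1−p*)·1.0000)/1.06=0.1887; Δ=(0.0000−1.0000)/(117.0672−66.6072)=-0.0198; B=V−Δ·S=2.1887
Node (1,0) S=49.5000: V=(p*·0.9434+(1−p*)·0.9434)/1.06=0.8900; Δ=(0.9434−0.9434)/(57.4200−32.6700)=0.0000; B=V−Δ·S=0.8900
Node (1,1) S=87.0000: V=(p*·0.1887+(1−p*)·0.9434)/1.06=0.3204; Δ=(0.1887−0.9434)/(100.9200−57.4200)=-0.0173; B=V−Δ·S=1.8298
Node (0,0) S=75.0000: V=(p*·0.3204+(1−p*)·0.8900)/1.06=0.4097; Δ=(0.3204−0.8900)/(87.0000−49.5000)=-0.0152; B=V−Δ·S=1.5489
Check: Δ(0,0)·S0 + B(0,0) = 0.4097 = V0.

(0,0): Delta=-0.0152 Bond=1.5489
(1,0): Delta=0.0000 Bond=0.8900
(1,1): Delta=-0.0173 Bond=1.8298
(2,0): Delta=0.0000 Bond=0.9434
(2,1): Delta=0.0000 Bond=0.9434
(2,2): Delta=-0.0198 Bond=2.1887
V0=0.4097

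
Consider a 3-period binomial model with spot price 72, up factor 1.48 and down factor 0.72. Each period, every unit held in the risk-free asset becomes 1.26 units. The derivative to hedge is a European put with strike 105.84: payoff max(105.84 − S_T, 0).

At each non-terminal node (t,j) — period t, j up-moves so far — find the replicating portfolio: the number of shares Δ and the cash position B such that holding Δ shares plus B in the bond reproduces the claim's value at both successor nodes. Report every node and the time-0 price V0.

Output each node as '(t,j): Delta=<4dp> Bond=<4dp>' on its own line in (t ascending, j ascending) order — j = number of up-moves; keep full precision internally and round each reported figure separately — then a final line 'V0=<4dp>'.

No-arbitrage ⇒ martingale measure with p* = (R−d)/(u−d) = 0.7105.
Terminal values V(3,·): V(3,0)=78.9661, V(3,1)=50.5993, V(3,2)=0.0000, V(3,3)=0.0000
Node (2,0) S=37.3248: V=(p*·50.5993+(1−p*)·78.9661)/1.26=46.6752; Δ=(50.5993−78.9661)/(55.2407−26.8739)=-1.0000; B=V−Δ·S=84.0000
Node (2,1) S=76.7232: V=(p*·0.0000+(1−p*)·50.5993)/1.26=11.6247; Δ=(0.0000−50.5993)/(113.5503−55.2407)=-0.8678; B=V−Δ·S=78.2028
Node (2,2) S=157.7088: V=(p*·0.0000+(1−p*)·0.0000)/1.26=0.0000; Δ=(0.0000−0.0000)/(233.4090−113.5503)=0.0000; B=V−Δ·S=0.0000
Node (1,0) S=51.8400: V=(p*·11.6247+(1−p*)·46.6752)/1.26=17.2785; Δ=(11.6247−46.6752)/(76.7232−37.3248)=-0.8896; B=V−Δ·S=63.3975
Node (1,1) S=106.5600: V=(p*·0.0000+(1−p*)·11.6247)/1.26=2.6707; Δ=(0.0000−11.6247)/(157.7088−76.7232)=-0.1435; B=V−Δ·S=17.9664
Node (0,0) S=72.0000: V=(p*·2.6707+(1−p*)·17.2785)/1.26=5.4756; Δ=(2.6707−17.2785)/(106.5600−51.8400)=-0.2670; B=V−Δ·S=24.6964
Self-financing check: at every node Δ·S+B equals the discounted successor values.

(0,0): Delta=-0.2670 Bond=24.6964
(1,0): Delta=-0.8896 Bond=63.3975
(1,1): Delta=-0.1435 Bond=17.9664
(2,0): Delta=-1.0000 Bond=84.0000
(2,1): Delta=-0.8678 Bond=78.2028
(2,2): Delta=0.0000 Bond=0.0000
V0=5.4756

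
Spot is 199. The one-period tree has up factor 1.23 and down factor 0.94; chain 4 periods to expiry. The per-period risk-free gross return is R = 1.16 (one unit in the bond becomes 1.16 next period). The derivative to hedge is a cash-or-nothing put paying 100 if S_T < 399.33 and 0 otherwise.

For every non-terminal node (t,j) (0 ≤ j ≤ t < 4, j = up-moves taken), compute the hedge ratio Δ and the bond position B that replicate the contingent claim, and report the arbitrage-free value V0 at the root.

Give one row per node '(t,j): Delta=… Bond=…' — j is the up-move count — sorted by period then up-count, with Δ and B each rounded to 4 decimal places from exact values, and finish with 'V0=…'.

(0,0): Delta=-0.4847 Bond=133.3868
(1,0): Delta=0.0000 Bond=64.0658
(1,1): Delta=-0.6025 Bond=183.5760
(2,0): Delta=0.0000 Bond=74.3163
(2,1): Delta=0.0000 Bond=74.3163
(2,2): Delta=-0.7490 Bond=257.0584
(3,0): Delta=0.0000 Bond=86.2069
(3,1): Delta=0.0000 Bond=86.2069
(3,2): Delta=0.0000 Bond=86.2069
(3,3): Delta=-0.9312 Bond=365.6361
V0=36.9369

Risk-neutral probability p* = (R−d)/(u−d) = (1.16−0.94)/(1.23−0.94) = 0.7586.
At expiry t=4: V(4,0)=100.0000, V(4,1)=100.0000, V(4,2)=100.0000, V(4,3)=100.0000, V(4,4)=0.0000
Node (3,0) S=165.2862: V=(p*·100.0000+(1−p*)·100.0000)/1.16=86.2069; Δ=(100.0000−100.0000)/(203.3020−155.3690)=0.0000; B=V−Δ·S=86.2069
Node (3,1) S=216.2788: V=(p*·100.0000+(1−p*)·100.0000)/1.16=86.2069; Δ=(100.0000−100.0000)/(266.0229−203.3020)=0.0000; B=V−Δ·S=86.2069
Node (3,2) S=283.0031: V=(p*·100.0000+(1−p*)·100.0000)/1.16=86.2069; Δ=(100.0000−100.0000)/(348.0938−266.0229)=0.0000; B=V−Δ·S=86.2069
Node (3,3) S=370.3125: V=(p*·0.0000+(1−p*)·100.0000)/1.16=20.8086; Δ=(0.0000−100.0000)/(455.4844−348.0938)=-0.9312; B=V−Δ·S=365.6361
Node (2,0) S=175.8364: V=(p*·86.2069+(1−p*)·86.2069)/1.16=74.3163; Δ=(86.2069−86.2069)/(216.2788−165.2862)=0.0000; B=V−Δ·S=74.3163
Node (2,1) S=230.0838: V=(p*·86.2069+(1−p*)·86.2069)/1.16=74.3163; Δ=(86.2069−86.2069)/(283.0031−216.2788)=0.0000; B=V−Δ·S=74.3163
Node (2,2) S=301.0671: V=(p*·20.8086+(1−p*)·86.2069)/1.16=31.5469; Δ=(20.8086−86.2069)/(370.3125−283.0031)=-0.7490; B=V−Δ·S=257.0584
Node (1,0) S=187.0600: V=(p*·74.3163+(1−p*)·74.3163)/1.16=64.0658; Δ=(74.3163−74.3163)/(230.0838−175.8364)=0.0000; B=V−Δ·S=64.0658
Node (1,1) S=244.7700: V=(p*·31.5469+(1−p*)·74.3163)/1.16=36.0953; Δ=(31.5469−74.3163)/(301.0671−230.0838)=-0.6025; B=V−Δ·S=183.5760
Node (0,0) S=199.0000: V=(p*·36.0953+(1−p*)·64.0658)/1.16=36.9369; Δ=(36.0953−64.0658)/(244.7700−187.0600)=-0.4847; B=V−Δ·S=133.3868
Check: Δ(0,0)·S0 + B(0,0) = 36.9369 = V0.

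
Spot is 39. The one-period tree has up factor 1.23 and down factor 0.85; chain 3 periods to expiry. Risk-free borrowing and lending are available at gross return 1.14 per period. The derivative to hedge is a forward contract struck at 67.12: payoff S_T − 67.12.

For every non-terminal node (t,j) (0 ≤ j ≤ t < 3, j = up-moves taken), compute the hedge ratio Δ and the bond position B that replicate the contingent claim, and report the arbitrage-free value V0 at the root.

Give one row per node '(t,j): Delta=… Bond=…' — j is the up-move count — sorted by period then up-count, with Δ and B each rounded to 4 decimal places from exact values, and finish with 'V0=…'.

(0,0): Delta=1.0000 Bond=-45.3041
(1,0): Delta=1.0000 Bond=-51.6467
(1,1): Delta=1.0000 Bond=-51.6467
(2,0): Delta=1.0000 Bond=-58.8772
(2,1): Delta=1.0000 Bond=-58.8772
(2,2): Delta=1.0000 Bond=-58.8772
V0=-6.3041

No-arbitrage ⇒ martingale measure with p* = (R−d)/(u−d) = 0.7632.
At expiry t=3: V(3,0)=-43.1691, V(3,1)=-32.4617, V(3,2)=-16.9674, V(3,3)=5.4538
(2,0): S=28.1775. Δ = (V_up−V_dn)/(S_up−S_dn) = (-32.4617−-43.1691)/(34.6583−23.9509) = 1.0000. V = [p*·-32.4617 + (1−p*)·-43.1691]/1.14 = -30.6997. B = V − Δ·S = -58.8772.
(2,1): S=40.7745. Δ = (V_up−V_dn)/(S_up−S_dn) = (-16.9674−-32.4617)/(50.1526−34.6583) = 1.0000. V = [p*·-16.9674 + (1−p*)·-32.4617]/1.14 = -18.1027. B = V − Δ·S = -58.8772.
(2,2): S=59.0031. Δ = (V_up−V_dn)/(S_up−S_dn) = (5.4538−-16.9674)/(72.5738−50.1526) = 1.0000. V = [p*·5.4538 + (1−p*)·-16.9674]/1.14 = 0.1259. B = V − Δ·S = -58.8772.
(1,0): S=33.1500. Δ = (V_up−V_dn)/(S_up−S_dn) = (-18.1027−-30.6997)/(40.7745−28.1775) = 1.0000. V = [p*·-18.1027 + (1−p*)·-30.6997]/1.14 = -18.4967. B = V − Δ·S = -51.6467.
(1,1): S=47.9700. Δ = (V_up−V_dn)/(S_up−S_dn) = (0.1259−-18.1027)/(59.0031−40.7745) = 1.0000. V = [p*·0.1259 + (1−p*)·-18.1027]/1.14 = -3.6767. B = V − Δ·S = -51.6467.
(0,0): S=39.0000. Δ = (V_up−V_dn)/(S_up−S_dn) = (-3.6767−-18.4967)/(47.9700−33.1500) = 1.0000. V = [p*·-3.6767 + (1−p*)·-18.4967]/1.14 = -6.3041. B = V − Δ·S = -45.3041.
Self-financing check: at every node Δ·S+B equals the discounted successor values.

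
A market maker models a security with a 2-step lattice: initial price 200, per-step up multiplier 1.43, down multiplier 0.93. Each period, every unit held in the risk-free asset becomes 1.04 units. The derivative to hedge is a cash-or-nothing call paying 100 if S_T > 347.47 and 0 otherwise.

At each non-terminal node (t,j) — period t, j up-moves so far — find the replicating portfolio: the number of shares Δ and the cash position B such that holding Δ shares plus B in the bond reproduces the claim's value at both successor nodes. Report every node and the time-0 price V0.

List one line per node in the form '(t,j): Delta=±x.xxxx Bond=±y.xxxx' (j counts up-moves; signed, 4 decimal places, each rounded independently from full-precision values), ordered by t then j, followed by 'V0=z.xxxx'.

(0,0): Delta=0.2115 Bond=-37.8328
(1,0): Delta=0.0000 Bond=0.0000
(1,1): Delta=0.6993 Bond=-178.8462
V0=4.4749

Under the risk-neutral measure, an up-move has probability p* = (R−d)/(u−d) = 0.2200 and values discount at R = 1.04.
At expiry t=2: V(2,0)=0.0000, V(2,1)=0.0000, V(2,2)=100.0000
  t=1,j=0: stock 186.0000 → up 265.9800 (V=0.0000), down 172.9800 (V=0.0000). Price 0.0000; hedge Δ=0.0000, bond B=0.0000.
  t=1,j=1: stock 286.0000 → up 408.9800 (V=100.0000), down 265.9800 (V=0.0000). Price 21.1538; hedge Δ=0.6993, bond B=-178.8462.
  t=0,j=0: stock 200.0000 → up 286.0000 (V=21.1538), down 186.0000 (V=0.0000). Price 4.4749; hedge Δ=0.2115, bond B=-37.8328.
Root portfolio cost Δ·200+B reproduces V0=4.4749.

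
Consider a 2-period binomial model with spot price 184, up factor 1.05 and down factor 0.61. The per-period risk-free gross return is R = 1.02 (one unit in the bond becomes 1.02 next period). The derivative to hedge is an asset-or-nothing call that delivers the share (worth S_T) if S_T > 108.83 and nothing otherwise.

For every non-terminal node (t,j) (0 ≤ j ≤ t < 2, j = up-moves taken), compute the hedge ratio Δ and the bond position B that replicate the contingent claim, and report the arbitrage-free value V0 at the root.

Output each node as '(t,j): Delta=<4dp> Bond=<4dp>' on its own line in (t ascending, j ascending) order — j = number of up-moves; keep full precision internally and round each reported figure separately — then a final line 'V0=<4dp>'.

No-arbitrage ⇒ martingale measure with p* = (R−d)/(u−d) = 0.9318.
Terminal values V(2,·): V(2,0)=0.0000, V(2,1)=117.8520, V(2,2)=202.8600
  t=1,j=0: stock 112.2400 → up 117.8520 (V=117.8520), down 68.4664 (V=0.0000). Price 107.6634; hedge Δ=2.3864, bond B=-160.1821.
  t=1,j=1: stock 193.2000 → up 202.8600 (V=202.8600), down 117.8520 (V=117.8520). Price 193.2000; hedge Δ=1.0000, bond B=0.0000.
  t=0,j=0: stock 184.0000 → up 193.2000 (V=193.2000), down 112.2400 (V=107.6634). Price 183.6941; hedge Δ=1.0565, bond B=-10.7074.
The time-0 hedge costs 183.6941, which is the no-arbitrage price.

(0,0): Delta=1.0565 Bond=-10.7074
(1,0): Delta=2.3864 Bond=-160.1821
(1,1): Delta=1.0000 Bond=0.0000
V0=183.6941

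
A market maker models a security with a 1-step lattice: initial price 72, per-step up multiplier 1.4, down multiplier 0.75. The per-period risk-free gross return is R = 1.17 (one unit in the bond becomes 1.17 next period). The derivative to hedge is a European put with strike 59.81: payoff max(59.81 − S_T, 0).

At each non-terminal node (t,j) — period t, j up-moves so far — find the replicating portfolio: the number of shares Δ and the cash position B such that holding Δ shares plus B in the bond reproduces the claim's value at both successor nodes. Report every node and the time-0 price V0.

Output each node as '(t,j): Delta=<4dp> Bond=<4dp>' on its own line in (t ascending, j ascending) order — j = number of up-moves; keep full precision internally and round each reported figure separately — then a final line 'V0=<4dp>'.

No-arbitrage ⇒ martingale measure with p* = (R−d)/(u−d) = 0.6462.
Terminal values V(1,·): V(1,0)=5.8100, V(1,1)=0.0000
(0,0): S=72.0000. Δ = (V_up−V_dn)/(S_up−S_dn) = (0.0000−5.8100)/(100.8000−54.0000) = -0.1241. V = [p*·0.0000 + (1−p*)·5.8100]/1.17 = 1.7571. B = V − Δ·S = 10.6956.
Check: Δ(0,0)·S0 + B(0,0) = 1.7571 = V0.

(0,0): Delta=-0.1241 Bond=10.6956
V0=1.7571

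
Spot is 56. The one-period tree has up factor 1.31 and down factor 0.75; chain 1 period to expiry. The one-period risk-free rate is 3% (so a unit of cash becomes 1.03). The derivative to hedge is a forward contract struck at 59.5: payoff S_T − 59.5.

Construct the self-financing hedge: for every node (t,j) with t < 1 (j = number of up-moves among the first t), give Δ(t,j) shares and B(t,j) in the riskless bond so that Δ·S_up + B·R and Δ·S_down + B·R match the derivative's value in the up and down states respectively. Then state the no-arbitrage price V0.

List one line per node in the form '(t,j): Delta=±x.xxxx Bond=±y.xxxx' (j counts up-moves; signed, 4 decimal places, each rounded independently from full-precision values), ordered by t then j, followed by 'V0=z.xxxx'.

Risk-neutral probability p* = (R−d)/(u−d) = (1.03−0.75)/(1.31−0.75) = 0.5000.
At expiry t=1: V(1,0)=-17.5000, V(1,1)=13.8600
(0,0): S=56.0000. Δ = (V_up−V_dn)/(S_up−S_dn) = (13.8600−-17.5000)/(73.3600−42.0000) = 1.0000. V = [p*·13.8600 + (1−p*)·-17.5000]/1.03 = -1.7670. B = V − Δ·S = -57.7670.
Each (Δ,B) replicates both successor values, so the strategy is self-financing and V0 is arbitrage-free.

(0,0): Delta=1.0000 Bond=-57.7670
V0=-1.7670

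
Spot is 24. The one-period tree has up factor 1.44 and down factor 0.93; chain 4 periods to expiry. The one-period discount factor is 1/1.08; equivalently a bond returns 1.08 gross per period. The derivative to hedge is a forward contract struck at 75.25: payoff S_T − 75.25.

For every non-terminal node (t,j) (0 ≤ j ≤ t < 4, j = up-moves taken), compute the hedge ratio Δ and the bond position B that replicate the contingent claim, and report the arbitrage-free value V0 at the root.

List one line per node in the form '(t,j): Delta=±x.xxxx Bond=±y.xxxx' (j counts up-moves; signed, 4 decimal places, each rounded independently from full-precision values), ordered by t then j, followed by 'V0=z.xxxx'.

(0,0): Delta=1.0000 Bond=-55.3110
(1,0): Delta=1.0000 Bond=-59.7359
(1,1): Delta=1.0000 Bond=-59.7359
(2,0): Delta=1.0000 Bond=-64.5147
(2,1): Delta=1.0000 Bond=-64.5147
(2,2): Delta=1.0000 Bond=-64.5147
(3,0): Delta=1.0000 Bond=-69.6759
(3,1): Delta=1.0000 Bond=-69.6759
(3,2): Delta=1.0000 Bond=-69.6759
(3,3): Delta=1.0000 Bond=-69.6759
V0=-31.3110

No-arbitrage ⇒ martingale measure with p* = (R−d)/(u−d) = 0.2941.
At expiry t=4: V(4,0)=-57.2968, V(4,1)=-47.4514, V(4,2)=-32.2070, V(4,3)=-8.6028, V(4,4)=27.9456
Node (3,0) S=19.3046: V=(p*·-47.4514+(1−p*)·-57.2968)/1.08=-50.3714; Δ=(-47.4514−-57.2968)/(27.7986−17.9532)=1.0000; B=V−Δ·S=-69.6759
Node (3,1) S=29.8909: V=(p*·-32.2070+(1−p*)·-47.4514)/1.08=-39.7850; Δ=(-32.2070−-47.4514)/(43.0430−27.7986)=1.0000; B=V−Δ·S=-69.6759
Node (3,2) S=46.2828: V=(p*·-8.6028+(1−p*)·-32.2070)/1.08=-23.3932; Δ=(-8.6028−-32.2070)/(66.6472−43.0430)=1.0000; B=V−Δ·S=-69.6759
Node (3,3) S=71.6636: V=(p*·27.9456+(1−p*)·-8.6028)/1.08=1.9877; Δ=(27.9456−-8.6028)/(103.1956−66.6472)=1.0000; B=V−Δ·S=-69.6759
Node (2,0) S=20.7576: V=(p*·-39.7850+(1−p*)·-50.3714)/1.08=-43.7571; Δ=(-39.7850−-50.3714)/(29.8909−19.3046)=1.0000; B=V−Δ·S=-64.5147
Node (2,1) S=32.1408: V=(p*·-23.3932+(1−p*)·-39.7850)/1.08=-32.3739; Δ=(-23.3932−-39.7850)/(46.2828−29.8909)=1.0000; B=V−Δ·S=-64.5147
Node (2,2) S=49.7664: V=(p*·1.9877+(1−p*)·-23.3932)/1.08=-14.7483; Δ=(1.9877−-23.3932)/(71.6636−46.2828)=1.0000; B=V−Δ·S=-64.5147
Node (1,0) S=22.3200: V=(p*·-32.3739+(1−p*)·-43.7571)/1.08=-37.4159; Δ=(-32.3739−-43.7571)/(32.1408−20.7576)=1.0000; B=V−Δ·S=-59.7359
Node (1,1) S=34.5600: V=(p*·-14.7483+(1−p*)·-32.3739)/1.08=-25.1759; Δ=(-14.7483−-32.3739)/(49.7664−32.1408)=1.0000; B=V−Δ·S=-59.7359
Node (0,0) S=24.0000: V=(p*·-25.1759+(1−p*)·-37.4159)/1.08=-31.3110; Δ=(-25.1759−-37.4159)/(34.5600−22.3200)=1.0000; B=V−Δ·S=-55.3110
The time-0 hedge costs -31.3110, which is the no-arbitrage price.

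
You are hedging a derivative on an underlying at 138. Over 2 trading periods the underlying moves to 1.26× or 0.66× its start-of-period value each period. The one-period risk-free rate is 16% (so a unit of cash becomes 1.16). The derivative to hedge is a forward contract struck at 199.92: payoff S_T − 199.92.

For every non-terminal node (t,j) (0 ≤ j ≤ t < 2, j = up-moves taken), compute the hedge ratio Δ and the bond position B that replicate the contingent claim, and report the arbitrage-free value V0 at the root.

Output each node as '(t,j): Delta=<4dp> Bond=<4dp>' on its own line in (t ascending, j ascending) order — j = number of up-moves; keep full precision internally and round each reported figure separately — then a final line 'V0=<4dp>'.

(0,0): Delta=1.0000 Bond=-148.5731
(1,0): Delta=1.0000 Bond=-172.3448
(1,1): Delta=1.0000 Bond=-172.3448
V0=-10.5731

The replicating-portfolio and risk-neutral prices coincide; use p* = (1.16−0.66)/(1.26−0.66) = 0.8333 for the latter.
Payoff layer (t=2): V(2,0)=-139.8072, V(2,1)=-85.1592, V(2,2)=19.1688
Node (1,0) S=91.0800: V=(p*·-85.1592+(1−p*)·-139.8072)/1.16=-81.2648; Δ=(-85.1592−-139.8072)/(114.7608−60.1128)=1.0000; B=V−Δ·S=-172.3448
Node (1,1) S=173.8800: V=(p*·19.1688+(1−p*)·-85.1592)/1.16=1.5352; Δ=(19.1688−-85.1592)/(219.0888−114.7608)=1.0000; B=V−Δ·S=-172.3448
Node (0,0) S=138.0000: V=(p*·1.5352+(1−p*)·-81.2648)/1.16=-10.5731; Δ=(1.5352−-81.2648)/(173.8800−91.0800)=1.0000; B=V−Δ·S=-148.5731
Check: Δ(0,0)·S0 + B(0,0) = -10.5731 = V0.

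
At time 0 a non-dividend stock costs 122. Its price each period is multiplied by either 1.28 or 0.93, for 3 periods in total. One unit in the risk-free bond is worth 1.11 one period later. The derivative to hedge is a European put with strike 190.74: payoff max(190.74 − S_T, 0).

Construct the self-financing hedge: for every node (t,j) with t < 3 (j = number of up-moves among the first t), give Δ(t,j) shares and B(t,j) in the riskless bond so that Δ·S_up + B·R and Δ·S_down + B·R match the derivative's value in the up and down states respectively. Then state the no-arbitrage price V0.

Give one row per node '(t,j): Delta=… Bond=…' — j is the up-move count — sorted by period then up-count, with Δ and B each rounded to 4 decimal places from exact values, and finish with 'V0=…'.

No-arbitrage ⇒ martingale measure with p* = (R−d)/(u−d) = 0.5143.
Terminal payoffs: V(3,0)=92.6084, V(3,1)=55.6772, V(3,2)=4.8471, V(3,3)=0.0000
  t=2,j=0: stock 105.5178 → up 135.0628 (V=55.6772), down 98.1316 (V=92.6084). Price 66.3200; hedge Δ=-1.0000, bond B=171.8378.
  t=2,j=1: stock 145.2288 → up 185.8929 (V=4.8471), down 135.0628 (V=55.6772). Price 26.6090; hedge Δ=-1.0000, bond B=171.8378.
  t=2,j=2: stock 199.8848 → up 255.8525 (V=0.0000), down 185.8929 (V=4.8471). Price 2.1210; hedge Δ=-0.0693, bond B=15.9700.
  t=1,j=0: stock 113.4600 → up 145.2288 (V=26.6090), down 105.5178 (V=66.3200). Price 41.3489; hedge Δ=-1.0000, bond B=154.8089.
  t=1,j=1: stock 156.1600 → up 199.8848 (V=2.1210), down 145.2288 (V=26.6090). Price 12.6263; hedge Δ=-0.4480, bond B=82.5921.
  t=0,j=0: stock 122.0000 → up 156.1600 (V=12.6263), down 113.4600 (V=41.3489). Price 23.9435; hedge Δ=-0.6727, bond B=106.0079.
Self-financing check: at every node Δ·S+B equals the discounted successor values.

(0,0): Delta=-0.6727 Bond=106.0079
(1,0): Delta=-1.0000 Bond=154.8089
(1,1): Delta=-0.4480 Bond=82.5921
(2,0): Delta=-1.0000 Bond=171.8378
(2,1): Delta=-1.0000 Bond=171.8378
(2,2): Delta=-0.0693 Bond=15.9700
V0=23.9435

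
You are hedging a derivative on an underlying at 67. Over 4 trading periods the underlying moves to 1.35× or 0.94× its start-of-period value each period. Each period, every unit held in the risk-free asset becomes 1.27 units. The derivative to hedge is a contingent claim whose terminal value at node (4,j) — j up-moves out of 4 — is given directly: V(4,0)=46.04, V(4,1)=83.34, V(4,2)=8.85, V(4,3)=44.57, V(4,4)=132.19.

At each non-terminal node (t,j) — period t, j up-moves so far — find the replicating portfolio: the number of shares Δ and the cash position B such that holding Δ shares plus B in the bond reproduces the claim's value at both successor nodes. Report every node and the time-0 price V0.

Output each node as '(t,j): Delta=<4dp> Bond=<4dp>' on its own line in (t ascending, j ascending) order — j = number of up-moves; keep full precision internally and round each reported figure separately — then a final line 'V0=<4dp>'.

The replicating-portfolio and risk-neutral prices coincide; use p* = (1.27−0.94)/(1.35−0.94) = 0.8049 for the latter.
At expiry t=4: V(4,0)=46.0400, V(4,1)=83.3400, V(4,2)=8.8500, V(4,3)=44.5700, V(4,4)=132.1900
  t=3,j=0: stock 55.6491 → up 75.1263 (V=83.3400), down 52.3102 (V=46.0400). Price 59.8913; hedge Δ=1.6348, bond B=-31.0843.
  t=3,j=1: stock 79.9216 → up 107.8942 (V=8.8500), down 75.1263 (V=83.3400). Price 18.4131; hedge Δ=-2.2733, bond B=200.0960.
  t=3,j=2: stock 114.7811 → up 154.9544 (V=44.5700), down 107.8942 (V=8.8500). Price 29.6065; hedge Δ=0.7590, bond B=-57.5155.
  t=3,j=3: stock 164.8451 → up 222.5409 (V=132.1900), down 154.9544 (V=44.5700). Price 90.6247; hedge Δ=1.2964, bond B=-123.0826.
  t=2,j=0: stock 59.2012 → up 79.9216 (V=18.4131), down 55.6491 (V=59.8913). Price 20.8712; hedge Δ=-1.7089, bond B=122.0375.
  t=2,j=1: stock 85.0230 → up 114.7811 (V=29.6065), down 79.9216 (V=18.4131). Price 21.5925; hedge Δ=0.3211, bond B=-5.7085.
  t=2,j=2: stock 122.1075 → up 164.8451 (V=90.6247), down 114.7811 (V=29.6065). Price 61.9833; hedge Δ=1.2188, bond B=-86.8417.
  t=1,j=0: stock 62.9800 → up 85.0230 (V=21.5925), down 59.2012 (V=20.8712). Price 16.8911; hedge Δ=0.0279, bond B=15.1319.
  t=1,j=1: stock 90.4500 → up 122.1075 (V=61.9833), down 85.0230 (V=21.5925). Price 42.6001; hedge Δ=1.0892, bond B=-55.9141.
  t=0,j=0: stock 67.0000 → up 90.4500 (V=42.6001), down 62.9800 (V=16.8911). Price 29.5935; hedge Δ=0.9359, bond B=-33.1114.
Each (Δ,B) replicates both successor values, so the strategy is self-financing and V0 is arbitrage-free.

(0,0): Delta=0.9359 Bond=-33.1114
(1,0): Delta=0.0279 Bond=15.1319
(1,1): Delta=1.0892 Bond=-55.9141
(2,0): Delta=-1.7089 Bond=122.0375
(2,1): Delta=0.3211 Bond=-5.7085
(2,2): Delta=1.2188 Bond=-86.8417
(3,0): Delta=1.6348 Bond=-31.0843
(3,1): Delta=-2.2733 Bond=200.0960
(3,2): Delta=0.7590 Bond=-57.5155
(3,3): Delta=1.2964 Bond=-123.0826
V0=29.5935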